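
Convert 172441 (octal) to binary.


Each octal digit → 3 binary bits:
  1 = 001
  7 = 111
  2 = 010
  4 = 100
  4 = 100
  1 = 001
Concatenate: 001 111 010 100 100 001
= 001111010100100001


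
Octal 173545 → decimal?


Positional values:
Position 0: 5 × 8^0 = 5
Position 1: 4 × 8^1 = 32
Position 2: 5 × 8^2 = 320
Position 3: 3 × 8^3 = 1536
Position 4: 7 × 8^4 = 28672
Position 5: 1 × 8^5 = 32768
Sum = 5 + 32 + 320 + 1536 + 28672 + 32768
= 63333


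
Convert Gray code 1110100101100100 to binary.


Gray code: 1110100101100100
MSB stays the same: 1
Each subsequent bit = prev_binary XOR current_gray:
  B[1] = 1 XOR 1 = 0
  B[2] = 0 XOR 1 = 1
  B[3] = 1 XOR 0 = 1
  B[4] = 1 XOR 1 = 0
  B[5] = 0 XOR 0 = 0
  B[6] = 0 XOR 0 = 0
  B[7] = 0 XOR 1 = 1
  B[8] = 1 XOR 0 = 1
  B[9] = 1 XOR 1 = 0
  B[10] = 0 XOR 1 = 1
  B[11] = 1 XOR 0 = 1
  B[12] = 1 XOR 0 = 1
  B[13] = 1 XOR 1 = 0
  B[14] = 0 XOR 0 = 0
  B[15] = 0 XOR 0 = 0
= 1011000110111000 (45496 decimal)


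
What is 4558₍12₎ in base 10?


Positional values (base 12):
  8 × 12^0 = 8 × 1 = 8
  5 × 12^1 = 5 × 12 = 60
  5 × 12^2 = 5 × 144 = 720
  4 × 12^3 = 4 × 1728 = 6912
Sum = 8 + 60 + 720 + 6912
= 7700


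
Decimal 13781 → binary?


Divide by 2 repeatedly:
13781 ÷ 2 = 6890 remainder 1
6890 ÷ 2 = 3445 remainder 0
3445 ÷ 2 = 1722 remainder 1
1722 ÷ 2 = 861 remainder 0
861 ÷ 2 = 430 remainder 1
430 ÷ 2 = 215 remainder 0
215 ÷ 2 = 107 remainder 1
107 ÷ 2 = 53 remainder 1
53 ÷ 2 = 26 remainder 1
26 ÷ 2 = 13 remainder 0
13 ÷ 2 = 6 remainder 1
6 ÷ 2 = 3 remainder 0
3 ÷ 2 = 1 remainder 1
1 ÷ 2 = 0 remainder 1
Reading remainders bottom-up:
= 11010111010101


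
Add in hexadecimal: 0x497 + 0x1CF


Align and add column by column (LSB to MSB, each column mod 16 with carry):
  0497
+ 01CF
  ----
  col 0: 7(7) + F(15) + 0 (carry in) = 22 → 6(6), carry out 1
  col 1: 9(9) + C(12) + 1 (carry in) = 22 → 6(6), carry out 1
  col 2: 4(4) + 1(1) + 1 (carry in) = 6 → 6(6), carry out 0
  col 3: 0(0) + 0(0) + 0 (carry in) = 0 → 0(0), carry out 0
Reading digits MSB→LSB: 0666
Strip leading zeros: 666
= 0x666


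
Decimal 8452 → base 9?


Divide by 9 repeatedly:
8452 ÷ 9 = 939 remainder 1
939 ÷ 9 = 104 remainder 3
104 ÷ 9 = 11 remainder 5
11 ÷ 9 = 1 remainder 2
1 ÷ 9 = 0 remainder 1
Reading remainders bottom-up:
= 12531


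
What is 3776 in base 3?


Divide by 3 repeatedly:
3776 ÷ 3 = 1258 remainder 2
1258 ÷ 3 = 419 remainder 1
419 ÷ 3 = 139 remainder 2
139 ÷ 3 = 46 remainder 1
46 ÷ 3 = 15 remainder 1
15 ÷ 3 = 5 remainder 0
5 ÷ 3 = 1 remainder 2
1 ÷ 3 = 0 remainder 1
Reading remainders bottom-up:
= 12011212


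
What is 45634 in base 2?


Divide by 2 repeatedly:
45634 ÷ 2 = 22817 remainder 0
22817 ÷ 2 = 11408 remainder 1
11408 ÷ 2 = 5704 remainder 0
5704 ÷ 2 = 2852 remainder 0
2852 ÷ 2 = 1426 remainder 0
1426 ÷ 2 = 713 remainder 0
713 ÷ 2 = 356 remainder 1
356 ÷ 2 = 178 remainder 0
178 ÷ 2 = 89 remainder 0
89 ÷ 2 = 44 remainder 1
44 ÷ 2 = 22 remainder 0
22 ÷ 2 = 11 remainder 0
11 ÷ 2 = 5 remainder 1
5 ÷ 2 = 2 remainder 1
2 ÷ 2 = 1 remainder 0
1 ÷ 2 = 0 remainder 1
Reading remainders bottom-up:
= 1011001001000010


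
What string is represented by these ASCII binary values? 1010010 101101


Codes (binary): 1010010 101101
Per-code ASCII lookup:
  1010010 = 82  (range 65-90: uppercase, 82 - 65 = 17) → 'R'
  101101 = 45  (special character) → '-'
= 'R-'


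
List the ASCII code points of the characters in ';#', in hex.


String: ';#'  (2 characters)
Per-character ASCII lookup:
  ';': special character: ';' = 59 → 0x3B
  '#': special character: '#' = 35 → 0x23
= 0x3B 0x23


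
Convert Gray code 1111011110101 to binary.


Gray code: 1111011110101
MSB stays the same: 1
Each subsequent bit = prev_binary XOR current_gray:
  B[1] = 1 XOR 1 = 0
  B[2] = 0 XOR 1 = 1
  B[3] = 1 XOR 1 = 0
  B[4] = 0 XOR 0 = 0
  B[5] = 0 XOR 1 = 1
  B[6] = 1 XOR 1 = 0
  B[7] = 0 XOR 1 = 1
  B[8] = 1 XOR 1 = 0
  B[9] = 0 XOR 0 = 0
  B[10] = 0 XOR 1 = 1
  B[11] = 1 XOR 0 = 1
  B[12] = 1 XOR 1 = 0
= 1010010100110 (5286 decimal)


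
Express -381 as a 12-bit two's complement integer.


Original: 000101111101
Step 1 - Invert all bits: 111010000010
Step 2 - Add 1: 111010000010 + 1
= 111010000011 (represents -381)


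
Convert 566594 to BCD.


Each digit → 4-bit binary:
  5 → 0101
  6 → 0110
  6 → 0110
  5 → 0101
  9 → 1001
  4 → 0100
= 0101 0110 0110 0101 1001 0100


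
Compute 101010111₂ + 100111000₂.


Align and add column by column (LSB to MSB, carry propagating):
  0101010111
+ 0100111000
  ----------
  col 0: 1 + 0 + 0 (carry in) = 1 → bit 1, carry out 0
  col 1: 1 + 0 + 0 (carry in) = 1 → bit 1, carry out 0
  col 2: 1 + 0 + 0 (carry in) = 1 → bit 1, carry out 0
  col 3: 0 + 1 + 0 (carry in) = 1 → bit 1, carry out 0
  col 4: 1 + 1 + 0 (carry in) = 2 → bit 0, carry out 1
  col 5: 0 + 1 + 1 (carry in) = 2 → bit 0, carry out 1
  col 6: 1 + 0 + 1 (carry in) = 2 → bit 0, carry out 1
  col 7: 0 + 0 + 1 (carry in) = 1 → bit 1, carry out 0
  col 8: 1 + 1 + 0 (carry in) = 2 → bit 0, carry out 1
  col 9: 0 + 0 + 1 (carry in) = 1 → bit 1, carry out 0
Reading bits MSB→LSB: 1010001111
Strip leading zeros: 1010001111
= 1010001111


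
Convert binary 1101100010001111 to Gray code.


Binary: 1101100010001111
Gray code: G = B XOR (B >> 1)
B >> 1 = 0110110001000111
1101100010001111 XOR 0110110001000111:
  1 XOR 0 = 1
  1 XOR 1 = 0
  0 XOR 1 = 1
  1 XOR 0 = 1
  1 XOR 1 = 0
  0 XOR 1 = 1
  0 XOR 0 = 0
  0 XOR 0 = 0
  1 XOR 0 = 1
  0 XOR 1 = 1
  0 XOR 0 = 0
  0 XOR 0 = 0
  1 XOR 0 = 1
  1 XOR 1 = 0
  1 XOR 1 = 0
  1 XOR 1 = 0
= 1011010011001000


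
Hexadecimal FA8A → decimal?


Positional values:
Position 0: A × 16^0 = 10 × 1 = 10
Position 1: 8 × 16^1 = 8 × 16 = 128
Position 2: A × 16^2 = 10 × 256 = 2560
Position 3: F × 16^3 = 15 × 4096 = 61440
Sum = 10 + 128 + 2560 + 61440
= 64138


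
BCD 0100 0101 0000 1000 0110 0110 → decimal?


Each 4-bit group → digit:
  0100 → 4
  0101 → 5
  0000 → 0
  1000 → 8
  0110 → 6
  0110 → 6
= 450866


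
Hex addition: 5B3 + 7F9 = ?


Align and add column by column (LSB to MSB, each column mod 16 with carry):
  05B3
+ 07F9
  ----
  col 0: 3(3) + 9(9) + 0 (carry in) = 12 → C(12), carry out 0
  col 1: B(11) + F(15) + 0 (carry in) = 26 → A(10), carry out 1
  col 2: 5(5) + 7(7) + 1 (carry in) = 13 → D(13), carry out 0
  col 3: 0(0) + 0(0) + 0 (carry in) = 0 → 0(0), carry out 0
Reading digits MSB→LSB: 0DAC
Strip leading zeros: DAC
= 0xDAC


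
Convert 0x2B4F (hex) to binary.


Each hex digit → 4 binary bits:
  2 = 0010
  B = 1011
  4 = 0100
  F = 1111
Concatenate: 0010 1011 0100 1111
= 0010101101001111


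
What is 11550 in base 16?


Divide by 16 repeatedly:
11550 ÷ 16 = 721 remainder 14 (E)
721 ÷ 16 = 45 remainder 1 (1)
45 ÷ 16 = 2 remainder 13 (D)
2 ÷ 16 = 0 remainder 2 (2)
Reading remainders bottom-up:
= 0x2D1E


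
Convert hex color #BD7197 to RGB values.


Hex: #BD7197
R = BD₁₆ = 189
G = 71₁₆ = 113
B = 97₁₆ = 151
= RGB(189, 113, 151)


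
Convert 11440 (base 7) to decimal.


Positional values (base 7):
  0 × 7^0 = 0 × 1 = 0
  4 × 7^1 = 4 × 7 = 28
  4 × 7^2 = 4 × 49 = 196
  1 × 7^3 = 1 × 343 = 343
  1 × 7^4 = 1 × 2401 = 2401
Sum = 0 + 28 + 196 + 343 + 2401
= 2968


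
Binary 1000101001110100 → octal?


Group into 3-bit groups: 001000101001110100
  001 = 1
  000 = 0
  101 = 5
  001 = 1
  110 = 6
  100 = 4
= 0o105164


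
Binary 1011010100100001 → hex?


Group into 4-bit nibbles: 1011010100100001
  1011 = B
  0101 = 5
  0010 = 2
  0001 = 1
= 0xB521


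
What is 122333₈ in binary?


Each octal digit → 3 binary bits:
  1 = 001
  2 = 010
  2 = 010
  3 = 011
  3 = 011
  3 = 011
Concatenate: 001 010 010 011 011 011
= 001010010011011011


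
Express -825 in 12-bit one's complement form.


Original: 001100111001
Invert all bits:
  bit 0: 0 → 1
  bit 1: 0 → 1
  bit 2: 1 → 0
  bit 3: 1 → 0
  bit 4: 0 → 1
  bit 5: 0 → 1
  bit 6: 1 → 0
  bit 7: 1 → 0
  bit 8: 1 → 0
  bit 9: 0 → 1
  bit 10: 0 → 1
  bit 11: 1 → 0
= 110011000110


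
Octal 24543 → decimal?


Positional values:
Position 0: 3 × 8^0 = 3
Position 1: 4 × 8^1 = 32
Position 2: 5 × 8^2 = 320
Position 3: 4 × 8^3 = 2048
Position 4: 2 × 8^4 = 8192
Sum = 3 + 32 + 320 + 2048 + 8192
= 10595


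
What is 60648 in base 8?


Divide by 8 repeatedly:
60648 ÷ 8 = 7581 remainder 0
7581 ÷ 8 = 947 remainder 5
947 ÷ 8 = 118 remainder 3
118 ÷ 8 = 14 remainder 6
14 ÷ 8 = 1 remainder 6
1 ÷ 8 = 0 remainder 1
Reading remainders bottom-up:
= 0o166350


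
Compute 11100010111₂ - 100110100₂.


Align and subtract column by column (LSB to MSB, borrowing when needed):
  11100010111
- 00100110100
  -----------
  col 0: (1 - 0 borrow-in) - 0 → 1 - 0 = 1, borrow out 0
  col 1: (1 - 0 borrow-in) - 0 → 1 - 0 = 1, borrow out 0
  col 2: (1 - 0 borrow-in) - 1 → 1 - 1 = 0, borrow out 0
  col 3: (0 - 0 borrow-in) - 0 → 0 - 0 = 0, borrow out 0
  col 4: (1 - 0 borrow-in) - 1 → 1 - 1 = 0, borrow out 0
  col 5: (0 - 0 borrow-in) - 1 → borrow from next column: (0+2) - 1 = 1, borrow out 1
  col 6: (0 - 1 borrow-in) - 0 → borrow from next column: (-1+2) - 0 = 1, borrow out 1
  col 7: (0 - 1 borrow-in) - 0 → borrow from next column: (-1+2) - 0 = 1, borrow out 1
  col 8: (1 - 1 borrow-in) - 1 → borrow from next column: (0+2) - 1 = 1, borrow out 1
  col 9: (1 - 1 borrow-in) - 0 → 0 - 0 = 0, borrow out 0
  col 10: (1 - 0 borrow-in) - 0 → 1 - 0 = 1, borrow out 0
Reading bits MSB→LSB: 10111100011
Strip leading zeros: 10111100011
= 10111100011


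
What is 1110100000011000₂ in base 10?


Positional values:
Bit 3: 1 × 2^3 = 8
Bit 4: 1 × 2^4 = 16
Bit 11: 1 × 2^11 = 2048
Bit 13: 1 × 2^13 = 8192
Bit 14: 1 × 2^14 = 16384
Bit 15: 1 × 2^15 = 32768
Sum = 8 + 16 + 2048 + 8192 + 16384 + 32768
= 59416


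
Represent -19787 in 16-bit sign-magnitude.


Sign bit: 1 (negative)
Magnitude: 19787 = 100110101001011
= 1100110101001011


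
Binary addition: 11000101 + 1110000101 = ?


Align and add column by column (LSB to MSB, carry propagating):
  00011000101
+ 01110000101
  -----------
  col 0: 1 + 1 + 0 (carry in) = 2 → bit 0, carry out 1
  col 1: 0 + 0 + 1 (carry in) = 1 → bit 1, carry out 0
  col 2: 1 + 1 + 0 (carry in) = 2 → bit 0, carry out 1
  col 3: 0 + 0 + 1 (carry in) = 1 → bit 1, carry out 0
  col 4: 0 + 0 + 0 (carry in) = 0 → bit 0, carry out 0
  col 5: 0 + 0 + 0 (carry in) = 0 → bit 0, carry out 0
  col 6: 1 + 0 + 0 (carry in) = 1 → bit 1, carry out 0
  col 7: 1 + 1 + 0 (carry in) = 2 → bit 0, carry out 1
  col 8: 0 + 1 + 1 (carry in) = 2 → bit 0, carry out 1
  col 9: 0 + 1 + 1 (carry in) = 2 → bit 0, carry out 1
  col 10: 0 + 0 + 1 (carry in) = 1 → bit 1, carry out 0
Reading bits MSB→LSB: 10001001010
Strip leading zeros: 10001001010
= 10001001010


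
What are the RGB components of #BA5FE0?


Hex: #BA5FE0
R = BA₁₆ = 186
G = 5F₁₆ = 95
B = E0₁₆ = 224
= RGB(186, 95, 224)


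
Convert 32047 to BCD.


Each digit → 4-bit binary:
  3 → 0011
  2 → 0010
  0 → 0000
  4 → 0100
  7 → 0111
= 0011 0010 0000 0100 0111


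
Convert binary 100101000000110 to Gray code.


Binary: 100101000000110
Gray code: G = B XOR (B >> 1)
B >> 1 = 010010100000011
100101000000110 XOR 010010100000011:
  1 XOR 0 = 1
  0 XOR 1 = 1
  0 XOR 0 = 0
  1 XOR 0 = 1
  0 XOR 1 = 1
  1 XOR 0 = 1
  0 XOR 1 = 1
  0 XOR 0 = 0
  0 XOR 0 = 0
  0 XOR 0 = 0
  0 XOR 0 = 0
  0 XOR 0 = 0
  1 XOR 0 = 1
  1 XOR 1 = 0
  0 XOR 1 = 1
= 110111100000101


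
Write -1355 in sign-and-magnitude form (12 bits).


Sign bit: 1 (negative)
Magnitude: 1355 = 10101001011
= 110101001011


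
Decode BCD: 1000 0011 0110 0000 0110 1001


Each 4-bit group → digit:
  1000 → 8
  0011 → 3
  0110 → 6
  0000 → 0
  0110 → 6
  1001 → 9
= 836069


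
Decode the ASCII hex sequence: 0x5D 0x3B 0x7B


Codes (hex): 0x5D 0x3B 0x7B
Per-code ASCII lookup:
  0x5D = 93  (special character) → ']'
  0x3B = 59  (special character) → ';'
  0x7B = 123  (special character) → '{'
= '];{'


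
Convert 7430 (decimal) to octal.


Divide by 8 repeatedly:
7430 ÷ 8 = 928 remainder 6
928 ÷ 8 = 116 remainder 0
116 ÷ 8 = 14 remainder 4
14 ÷ 8 = 1 remainder 6
1 ÷ 8 = 0 remainder 1
Reading remainders bottom-up:
= 0o16406


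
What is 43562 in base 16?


Divide by 16 repeatedly:
43562 ÷ 16 = 2722 remainder 10 (A)
2722 ÷ 16 = 170 remainder 2 (2)
170 ÷ 16 = 10 remainder 10 (A)
10 ÷ 16 = 0 remainder 10 (A)
Reading remainders bottom-up:
= 0xAA2A


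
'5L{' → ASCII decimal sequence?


String: '5L{'  (3 characters)
Per-character ASCII lookup:
  '5': digits start at 48: '5' = 48 + 5 = 53
  'L': uppercase starts at 65: 'L' = 65 + 11 = 76
  '{': special character: '{' = 123
= 53 76 123


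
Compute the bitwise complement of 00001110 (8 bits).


Original: 00001110
Invert all bits:
  bit 0: 0 → 1
  bit 1: 0 → 1
  bit 2: 0 → 1
  bit 3: 0 → 1
  bit 4: 1 → 0
  bit 5: 1 → 0
  bit 6: 1 → 0
  bit 7: 0 → 1
= 11110001


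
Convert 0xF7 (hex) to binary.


Each hex digit → 4 binary bits:
  F = 1111
  7 = 0111
Concatenate: 1111 0111
= 11110111


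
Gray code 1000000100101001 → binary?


Gray code: 1000000100101001
MSB stays the same: 1
Each subsequent bit = prev_binary XOR current_gray:
  B[1] = 1 XOR 0 = 1
  B[2] = 1 XOR 0 = 1
  B[3] = 1 XOR 0 = 1
  B[4] = 1 XOR 0 = 1
  B[5] = 1 XOR 0 = 1
  B[6] = 1 XOR 0 = 1
  B[7] = 1 XOR 1 = 0
  B[8] = 0 XOR 0 = 0
  B[9] = 0 XOR 0 = 0
  B[10] = 0 XOR 1 = 1
  B[11] = 1 XOR 0 = 1
  B[12] = 1 XOR 1 = 0
  B[13] = 0 XOR 0 = 0
  B[14] = 0 XOR 0 = 0
  B[15] = 0 XOR 1 = 1
= 1111111000110001 (65073 decimal)


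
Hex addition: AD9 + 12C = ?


Align and add column by column (LSB to MSB, each column mod 16 with carry):
  0AD9
+ 012C
  ----
  col 0: 9(9) + C(12) + 0 (carry in) = 21 → 5(5), carry out 1
  col 1: D(13) + 2(2) + 1 (carry in) = 16 → 0(0), carry out 1
  col 2: A(10) + 1(1) + 1 (carry in) = 12 → C(12), carry out 0
  col 3: 0(0) + 0(0) + 0 (carry in) = 0 → 0(0), carry out 0
Reading digits MSB→LSB: 0C05
Strip leading zeros: C05
= 0xC05


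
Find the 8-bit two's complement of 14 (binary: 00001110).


Original: 00001110
Step 1 - Invert all bits: 11110001
Step 2 - Add 1: 11110001 + 1
= 11110010 (represents -14)


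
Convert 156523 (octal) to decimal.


Positional values:
Position 0: 3 × 8^0 = 3
Position 1: 2 × 8^1 = 16
Position 2: 5 × 8^2 = 320
Position 3: 6 × 8^3 = 3072
Position 4: 5 × 8^4 = 20480
Position 5: 1 × 8^5 = 32768
Sum = 3 + 16 + 320 + 3072 + 20480 + 32768
= 56659


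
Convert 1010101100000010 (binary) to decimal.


Positional values:
Bit 1: 1 × 2^1 = 2
Bit 8: 1 × 2^8 = 256
Bit 9: 1 × 2^9 = 512
Bit 11: 1 × 2^11 = 2048
Bit 13: 1 × 2^13 = 8192
Bit 15: 1 × 2^15 = 32768
Sum = 2 + 256 + 512 + 2048 + 8192 + 32768
= 43778


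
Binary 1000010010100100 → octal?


Group into 3-bit groups: 001000010010100100
  001 = 1
  000 = 0
  010 = 2
  010 = 2
  100 = 4
  100 = 4
= 0o102244


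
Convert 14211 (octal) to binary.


Each octal digit → 3 binary bits:
  1 = 001
  4 = 100
  2 = 010
  1 = 001
  1 = 001
Concatenate: 001 100 010 001 001
= 001100010001001


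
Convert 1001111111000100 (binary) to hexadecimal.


Group into 4-bit nibbles: 1001111111000100
  1001 = 9
  1111 = F
  1100 = C
  0100 = 4
= 0x9FC4


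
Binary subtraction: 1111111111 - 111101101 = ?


Align and subtract column by column (LSB to MSB, borrowing when needed):
  1111111111
- 0111101101
  ----------
  col 0: (1 - 0 borrow-in) - 1 → 1 - 1 = 0, borrow out 0
  col 1: (1 - 0 borrow-in) - 0 → 1 - 0 = 1, borrow out 0
  col 2: (1 - 0 borrow-in) - 1 → 1 - 1 = 0, borrow out 0
  col 3: (1 - 0 borrow-in) - 1 → 1 - 1 = 0, borrow out 0
  col 4: (1 - 0 borrow-in) - 0 → 1 - 0 = 1, borrow out 0
  col 5: (1 - 0 borrow-in) - 1 → 1 - 1 = 0, borrow out 0
  col 6: (1 - 0 borrow-in) - 1 → 1 - 1 = 0, borrow out 0
  col 7: (1 - 0 borrow-in) - 1 → 1 - 1 = 0, borrow out 0
  col 8: (1 - 0 borrow-in) - 1 → 1 - 1 = 0, borrow out 0
  col 9: (1 - 0 borrow-in) - 0 → 1 - 0 = 1, borrow out 0
Reading bits MSB→LSB: 1000010010
Strip leading zeros: 1000010010
= 1000010010


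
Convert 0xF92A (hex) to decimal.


Positional values:
Position 0: A × 16^0 = 10 × 1 = 10
Position 1: 2 × 16^1 = 2 × 16 = 32
Position 2: 9 × 16^2 = 9 × 256 = 2304
Position 3: F × 16^3 = 15 × 4096 = 61440
Sum = 10 + 32 + 2304 + 61440
= 63786


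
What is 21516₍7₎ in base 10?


Positional values (base 7):
  6 × 7^0 = 6 × 1 = 6
  1 × 7^1 = 1 × 7 = 7
  5 × 7^2 = 5 × 49 = 245
  1 × 7^3 = 1 × 343 = 343
  2 × 7^4 = 2 × 2401 = 4802
Sum = 6 + 7 + 245 + 343 + 4802
= 5403


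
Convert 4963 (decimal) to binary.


Divide by 2 repeatedly:
4963 ÷ 2 = 2481 remainder 1
2481 ÷ 2 = 1240 remainder 1
1240 ÷ 2 = 620 remainder 0
620 ÷ 2 = 310 remainder 0
310 ÷ 2 = 155 remainder 0
155 ÷ 2 = 77 remainder 1
77 ÷ 2 = 38 remainder 1
38 ÷ 2 = 19 remainder 0
19 ÷ 2 = 9 remainder 1
9 ÷ 2 = 4 remainder 1
4 ÷ 2 = 2 remainder 0
2 ÷ 2 = 1 remainder 0
1 ÷ 2 = 0 remainder 1
Reading remainders bottom-up:
= 1001101100011


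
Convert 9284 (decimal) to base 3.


Divide by 3 repeatedly:
9284 ÷ 3 = 3094 remainder 2
3094 ÷ 3 = 1031 remainder 1
1031 ÷ 3 = 343 remainder 2
343 ÷ 3 = 114 remainder 1
114 ÷ 3 = 38 remainder 0
38 ÷ 3 = 12 remainder 2
12 ÷ 3 = 4 remainder 0
4 ÷ 3 = 1 remainder 1
1 ÷ 3 = 0 remainder 1
Reading remainders bottom-up:
= 110201212


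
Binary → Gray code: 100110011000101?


Binary: 100110011000101
Gray code: G = B XOR (B >> 1)
B >> 1 = 010011001100010
100110011000101 XOR 010011001100010:
  1 XOR 0 = 1
  0 XOR 1 = 1
  0 XOR 0 = 0
  1 XOR 0 = 1
  1 XOR 1 = 0
  0 XOR 1 = 1
  0 XOR 0 = 0
  1 XOR 0 = 1
  1 XOR 1 = 0
  0 XOR 1 = 1
  0 XOR 0 = 0
  0 XOR 0 = 0
  1 XOR 0 = 1
  0 XOR 1 = 1
  1 XOR 0 = 1
= 110101010100111


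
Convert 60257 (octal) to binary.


Each octal digit → 3 binary bits:
  6 = 110
  0 = 000
  2 = 010
  5 = 101
  7 = 111
Concatenate: 110 000 010 101 111
= 110000010101111


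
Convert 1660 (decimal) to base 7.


Divide by 7 repeatedly:
1660 ÷ 7 = 237 remainder 1
237 ÷ 7 = 33 remainder 6
33 ÷ 7 = 4 remainder 5
4 ÷ 7 = 0 remainder 4
Reading remainders bottom-up:
= 4561


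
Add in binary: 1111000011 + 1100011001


Align and add column by column (LSB to MSB, carry propagating):
  01111000011
+ 01100011001
  -----------
  col 0: 1 + 1 + 0 (carry in) = 2 → bit 0, carry out 1
  col 1: 1 + 0 + 1 (carry in) = 2 → bit 0, carry out 1
  col 2: 0 + 0 + 1 (carry in) = 1 → bit 1, carry out 0
  col 3: 0 + 1 + 0 (carry in) = 1 → bit 1, carry out 0
  col 4: 0 + 1 + 0 (carry in) = 1 → bit 1, carry out 0
  col 5: 0 + 0 + 0 (carry in) = 0 → bit 0, carry out 0
  col 6: 1 + 0 + 0 (carry in) = 1 → bit 1, carry out 0
  col 7: 1 + 0 + 0 (carry in) = 1 → bit 1, carry out 0
  col 8: 1 + 1 + 0 (carry in) = 2 → bit 0, carry out 1
  col 9: 1 + 1 + 1 (carry in) = 3 → bit 1, carry out 1
  col 10: 0 + 0 + 1 (carry in) = 1 → bit 1, carry out 0
Reading bits MSB→LSB: 11011011100
Strip leading zeros: 11011011100
= 11011011100


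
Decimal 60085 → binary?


Divide by 2 repeatedly:
60085 ÷ 2 = 30042 remainder 1
30042 ÷ 2 = 15021 remainder 0
15021 ÷ 2 = 7510 remainder 1
7510 ÷ 2 = 3755 remainder 0
3755 ÷ 2 = 1877 remainder 1
1877 ÷ 2 = 938 remainder 1
938 ÷ 2 = 469 remainder 0
469 ÷ 2 = 234 remainder 1
234 ÷ 2 = 117 remainder 0
117 ÷ 2 = 58 remainder 1
58 ÷ 2 = 29 remainder 0
29 ÷ 2 = 14 remainder 1
14 ÷ 2 = 7 remainder 0
7 ÷ 2 = 3 remainder 1
3 ÷ 2 = 1 remainder 1
1 ÷ 2 = 0 remainder 1
Reading remainders bottom-up:
= 1110101010110101


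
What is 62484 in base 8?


Divide by 8 repeatedly:
62484 ÷ 8 = 7810 remainder 4
7810 ÷ 8 = 976 remainder 2
976 ÷ 8 = 122 remainder 0
122 ÷ 8 = 15 remainder 2
15 ÷ 8 = 1 remainder 7
1 ÷ 8 = 0 remainder 1
Reading remainders bottom-up:
= 0o172024


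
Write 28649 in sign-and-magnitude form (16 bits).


Sign bit: 0 (positive)
Magnitude: 28649 = 110111111101001
= 0110111111101001


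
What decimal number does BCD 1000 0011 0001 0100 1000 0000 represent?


Each 4-bit group → digit:
  1000 → 8
  0011 → 3
  0001 → 1
  0100 → 4
  1000 → 8
  0000 → 0
= 831480


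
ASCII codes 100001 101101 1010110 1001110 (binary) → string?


Codes (binary): 100001 101101 1010110 1001110
Per-code ASCII lookup:
  100001 = 33  (special character) → '!'
  101101 = 45  (special character) → '-'
  1010110 = 86  (range 65-90: uppercase, 86 - 65 = 21) → 'V'
  1001110 = 78  (range 65-90: uppercase, 78 - 65 = 13) → 'N'
= '!-VN'


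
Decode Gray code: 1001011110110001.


Gray code: 1001011110110001
MSB stays the same: 1
Each subsequent bit = prev_binary XOR current_gray:
  B[1] = 1 XOR 0 = 1
  B[2] = 1 XOR 0 = 1
  B[3] = 1 XOR 1 = 0
  B[4] = 0 XOR 0 = 0
  B[5] = 0 XOR 1 = 1
  B[6] = 1 XOR 1 = 0
  B[7] = 0 XOR 1 = 1
  B[8] = 1 XOR 1 = 0
  B[9] = 0 XOR 0 = 0
  B[10] = 0 XOR 1 = 1
  B[11] = 1 XOR 1 = 0
  B[12] = 0 XOR 0 = 0
  B[13] = 0 XOR 0 = 0
  B[14] = 0 XOR 0 = 0
  B[15] = 0 XOR 1 = 1
= 1110010100100001 (58657 decimal)


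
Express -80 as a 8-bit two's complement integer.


Original: 01010000
Step 1 - Invert all bits: 10101111
Step 2 - Add 1: 10101111 + 1
= 10110000 (represents -80)


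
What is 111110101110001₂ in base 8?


Group into 3-bit groups: 111110101110001
  111 = 7
  110 = 6
  101 = 5
  110 = 6
  001 = 1
= 0o76561


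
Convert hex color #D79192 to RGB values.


Hex: #D79192
R = D7₁₆ = 215
G = 91₁₆ = 145
B = 92₁₆ = 146
= RGB(215, 145, 146)


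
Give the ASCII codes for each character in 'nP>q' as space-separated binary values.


String: 'nP>q'  (4 characters)
Per-character ASCII lookup:
  'n': lowercase starts at 97: 'n' = 97 + 13 = 110 → 1101110
  'P': uppercase starts at 65: 'P' = 65 + 15 = 80 → 1010000
  '>': special character: '>' = 62 → 111110
  'q': lowercase starts at 97: 'q' = 97 + 16 = 113 → 1110001
= 1101110 1010000 111110 1110001


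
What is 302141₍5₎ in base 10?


Positional values (base 5):
  1 × 5^0 = 1 × 1 = 1
  4 × 5^1 = 4 × 5 = 20
  1 × 5^2 = 1 × 25 = 25
  2 × 5^3 = 2 × 125 = 250
  0 × 5^4 = 0 × 625 = 0
  3 × 5^5 = 3 × 3125 = 9375
Sum = 1 + 20 + 25 + 250 + 0 + 9375
= 9671


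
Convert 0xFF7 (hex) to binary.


Each hex digit → 4 binary bits:
  F = 1111
  F = 1111
  7 = 0111
Concatenate: 1111 1111 0111
= 111111110111


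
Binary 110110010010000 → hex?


Group into 4-bit nibbles: 0110110010010000
  0110 = 6
  1100 = C
  1001 = 9
  0000 = 0
= 0x6C90


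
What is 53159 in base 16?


Divide by 16 repeatedly:
53159 ÷ 16 = 3322 remainder 7 (7)
3322 ÷ 16 = 207 remainder 10 (A)
207 ÷ 16 = 12 remainder 15 (F)
12 ÷ 16 = 0 remainder 12 (C)
Reading remainders bottom-up:
= 0xCFA7


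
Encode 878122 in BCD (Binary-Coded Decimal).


Each digit → 4-bit binary:
  8 → 1000
  7 → 0111
  8 → 1000
  1 → 0001
  2 → 0010
  2 → 0010
= 1000 0111 1000 0001 0010 0010


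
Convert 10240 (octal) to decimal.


Positional values:
Position 0: 0 × 8^0 = 0
Position 1: 4 × 8^1 = 32
Position 2: 2 × 8^2 = 128
Position 3: 0 × 8^3 = 0
Position 4: 1 × 8^4 = 4096
Sum = 0 + 32 + 128 + 0 + 4096
= 4256


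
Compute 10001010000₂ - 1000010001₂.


Align and subtract column by column (LSB to MSB, borrowing when needed):
  10001010000
- 01000010001
  -----------
  col 0: (0 - 0 borrow-in) - 1 → borrow from next column: (0+2) - 1 = 1, borrow out 1
  col 1: (0 - 1 borrow-in) - 0 → borrow from next column: (-1+2) - 0 = 1, borrow out 1
  col 2: (0 - 1 borrow-in) - 0 → borrow from next column: (-1+2) - 0 = 1, borrow out 1
  col 3: (0 - 1 borrow-in) - 0 → borrow from next column: (-1+2) - 0 = 1, borrow out 1
  col 4: (1 - 1 borrow-in) - 1 → borrow from next column: (0+2) - 1 = 1, borrow out 1
  col 5: (0 - 1 borrow-in) - 0 → borrow from next column: (-1+2) - 0 = 1, borrow out 1
  col 6: (1 - 1 borrow-in) - 0 → 0 - 0 = 0, borrow out 0
  col 7: (0 - 0 borrow-in) - 0 → 0 - 0 = 0, borrow out 0
  col 8: (0 - 0 borrow-in) - 0 → 0 - 0 = 0, borrow out 0
  col 9: (0 - 0 borrow-in) - 1 → borrow from next column: (0+2) - 1 = 1, borrow out 1
  col 10: (1 - 1 borrow-in) - 0 → 0 - 0 = 0, borrow out 0
Reading bits MSB→LSB: 01000111111
Strip leading zeros: 1000111111
= 1000111111


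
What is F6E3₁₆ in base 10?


Positional values:
Position 0: 3 × 16^0 = 3 × 1 = 3
Position 1: E × 16^1 = 14 × 16 = 224
Position 2: 6 × 16^2 = 6 × 256 = 1536
Position 3: F × 16^3 = 15 × 4096 = 61440
Sum = 3 + 224 + 1536 + 61440
= 63203


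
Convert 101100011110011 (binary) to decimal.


Positional values:
Bit 0: 1 × 2^0 = 1
Bit 1: 1 × 2^1 = 2
Bit 4: 1 × 2^4 = 16
Bit 5: 1 × 2^5 = 32
Bit 6: 1 × 2^6 = 64
Bit 7: 1 × 2^7 = 128
Bit 11: 1 × 2^11 = 2048
Bit 12: 1 × 2^12 = 4096
Bit 14: 1 × 2^14 = 16384
Sum = 1 + 2 + 16 + 32 + 64 + 128 + 2048 + 4096 + 16384
= 22771


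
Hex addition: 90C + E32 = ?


Align and add column by column (LSB to MSB, each column mod 16 with carry):
  090C
+ 0E32
  ----
  col 0: C(12) + 2(2) + 0 (carry in) = 14 → E(14), carry out 0
  col 1: 0(0) + 3(3) + 0 (carry in) = 3 → 3(3), carry out 0
  col 2: 9(9) + E(14) + 0 (carry in) = 23 → 7(7), carry out 1
  col 3: 0(0) + 0(0) + 1 (carry in) = 1 → 1(1), carry out 0
Reading digits MSB→LSB: 173E
Strip leading zeros: 173E
= 0x173E


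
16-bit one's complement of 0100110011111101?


Original: 0100110011111101
Invert all bits:
  bit 0: 0 → 1
  bit 1: 1 → 0
  bit 2: 0 → 1
  bit 3: 0 → 1
  bit 4: 1 → 0
  bit 5: 1 → 0
  bit 6: 0 → 1
  bit 7: 0 → 1
  bit 8: 1 → 0
  bit 9: 1 → 0
  bit 10: 1 → 0
  bit 11: 1 → 0
  bit 12: 1 → 0
  bit 13: 1 → 0
  bit 14: 0 → 1
  bit 15: 1 → 0
= 1011001100000010


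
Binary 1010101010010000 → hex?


Group into 4-bit nibbles: 1010101010010000
  1010 = A
  1010 = A
  1001 = 9
  0000 = 0
= 0xAA90


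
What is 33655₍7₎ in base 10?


Positional values (base 7):
  5 × 7^0 = 5 × 1 = 5
  5 × 7^1 = 5 × 7 = 35
  6 × 7^2 = 6 × 49 = 294
  3 × 7^3 = 3 × 343 = 1029
  3 × 7^4 = 3 × 2401 = 7203
Sum = 5 + 35 + 294 + 1029 + 7203
= 8566


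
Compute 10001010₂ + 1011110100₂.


Align and add column by column (LSB to MSB, carry propagating):
  00010001010
+ 01011110100
  -----------
  col 0: 0 + 0 + 0 (carry in) = 0 → bit 0, carry out 0
  col 1: 1 + 0 + 0 (carry in) = 1 → bit 1, carry out 0
  col 2: 0 + 1 + 0 (carry in) = 1 → bit 1, carry out 0
  col 3: 1 + 0 + 0 (carry in) = 1 → bit 1, carry out 0
  col 4: 0 + 1 + 0 (carry in) = 1 → bit 1, carry out 0
  col 5: 0 + 1 + 0 (carry in) = 1 → bit 1, carry out 0
  col 6: 0 + 1 + 0 (carry in) = 1 → bit 1, carry out 0
  col 7: 1 + 1 + 0 (carry in) = 2 → bit 0, carry out 1
  col 8: 0 + 0 + 1 (carry in) = 1 → bit 1, carry out 0
  col 9: 0 + 1 + 0 (carry in) = 1 → bit 1, carry out 0
  col 10: 0 + 0 + 0 (carry in) = 0 → bit 0, carry out 0
Reading bits MSB→LSB: 01101111110
Strip leading zeros: 1101111110
= 1101111110


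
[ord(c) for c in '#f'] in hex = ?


String: '#f'  (2 characters)
Per-character ASCII lookup:
  '#': special character: '#' = 35 → 0x23
  'f': lowercase starts at 97: 'f' = 97 + 5 = 102 → 0x66
= 0x23 0x66


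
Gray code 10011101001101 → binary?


Gray code: 10011101001101
MSB stays the same: 1
Each subsequent bit = prev_binary XOR current_gray:
  B[1] = 1 XOR 0 = 1
  B[2] = 1 XOR 0 = 1
  B[3] = 1 XOR 1 = 0
  B[4] = 0 XOR 1 = 1
  B[5] = 1 XOR 1 = 0
  B[6] = 0 XOR 0 = 0
  B[7] = 0 XOR 1 = 1
  B[8] = 1 XOR 0 = 1
  B[9] = 1 XOR 0 = 1
  B[10] = 1 XOR 1 = 0
  B[11] = 0 XOR 1 = 1
  B[12] = 1 XOR 0 = 1
  B[13] = 1 XOR 1 = 0
= 11101001110110 (14966 decimal)


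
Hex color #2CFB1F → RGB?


Hex: #2CFB1F
R = 2C₁₆ = 44
G = FB₁₆ = 251
B = 1F₁₆ = 31
= RGB(44, 251, 31)


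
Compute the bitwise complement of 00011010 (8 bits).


Original: 00011010
Invert all bits:
  bit 0: 0 → 1
  bit 1: 0 → 1
  bit 2: 0 → 1
  bit 3: 1 → 0
  bit 4: 1 → 0
  bit 5: 0 → 1
  bit 6: 1 → 0
  bit 7: 0 → 1
= 11100101


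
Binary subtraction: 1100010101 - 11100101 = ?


Align and subtract column by column (LSB to MSB, borrowing when needed):
  1100010101
- 0011100101
  ----------
  col 0: (1 - 0 borrow-in) - 1 → 1 - 1 = 0, borrow out 0
  col 1: (0 - 0 borrow-in) - 0 → 0 - 0 = 0, borrow out 0
  col 2: (1 - 0 borrow-in) - 1 → 1 - 1 = 0, borrow out 0
  col 3: (0 - 0 borrow-in) - 0 → 0 - 0 = 0, borrow out 0
  col 4: (1 - 0 borrow-in) - 0 → 1 - 0 = 1, borrow out 0
  col 5: (0 - 0 borrow-in) - 1 → borrow from next column: (0+2) - 1 = 1, borrow out 1
  col 6: (0 - 1 borrow-in) - 1 → borrow from next column: (-1+2) - 1 = 0, borrow out 1
  col 7: (0 - 1 borrow-in) - 1 → borrow from next column: (-1+2) - 1 = 0, borrow out 1
  col 8: (1 - 1 borrow-in) - 0 → 0 - 0 = 0, borrow out 0
  col 9: (1 - 0 borrow-in) - 0 → 1 - 0 = 1, borrow out 0
Reading bits MSB→LSB: 1000110000
Strip leading zeros: 1000110000
= 1000110000


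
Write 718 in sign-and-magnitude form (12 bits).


Sign bit: 0 (positive)
Magnitude: 718 = 01011001110
= 001011001110


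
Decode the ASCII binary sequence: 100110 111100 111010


Codes (binary): 100110 111100 111010
Per-code ASCII lookup:
  100110 = 38  (special character) → '&'
  111100 = 60  (special character) → '<'
  111010 = 58  (special character) → ':'
= '&<:'


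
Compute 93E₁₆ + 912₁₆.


Align and add column by column (LSB to MSB, each column mod 16 with carry):
  093E
+ 0912
  ----
  col 0: E(14) + 2(2) + 0 (carry in) = 16 → 0(0), carry out 1
  col 1: 3(3) + 1(1) + 1 (carry in) = 5 → 5(5), carry out 0
  col 2: 9(9) + 9(9) + 0 (carry in) = 18 → 2(2), carry out 1
  col 3: 0(0) + 0(0) + 1 (carry in) = 1 → 1(1), carry out 0
Reading digits MSB→LSB: 1250
Strip leading zeros: 1250
= 0x1250


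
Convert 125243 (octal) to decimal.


Positional values:
Position 0: 3 × 8^0 = 3
Position 1: 4 × 8^1 = 32
Position 2: 2 × 8^2 = 128
Position 3: 5 × 8^3 = 2560
Position 4: 2 × 8^4 = 8192
Position 5: 1 × 8^5 = 32768
Sum = 3 + 32 + 128 + 2560 + 8192 + 32768
= 43683


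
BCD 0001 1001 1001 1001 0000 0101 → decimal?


Each 4-bit group → digit:
  0001 → 1
  1001 → 9
  1001 → 9
  1001 → 9
  0000 → 0
  0101 → 5
= 199905


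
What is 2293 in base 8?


Divide by 8 repeatedly:
2293 ÷ 8 = 286 remainder 5
286 ÷ 8 = 35 remainder 6
35 ÷ 8 = 4 remainder 3
4 ÷ 8 = 0 remainder 4
Reading remainders bottom-up:
= 0o4365


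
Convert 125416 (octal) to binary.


Each octal digit → 3 binary bits:
  1 = 001
  2 = 010
  5 = 101
  4 = 100
  1 = 001
  6 = 110
Concatenate: 001 010 101 100 001 110
= 001010101100001110


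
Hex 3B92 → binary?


Each hex digit → 4 binary bits:
  3 = 0011
  B = 1011
  9 = 1001
  2 = 0010
Concatenate: 0011 1011 1001 0010
= 0011101110010010


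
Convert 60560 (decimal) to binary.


Divide by 2 repeatedly:
60560 ÷ 2 = 30280 remainder 0
30280 ÷ 2 = 15140 remainder 0
15140 ÷ 2 = 7570 remainder 0
7570 ÷ 2 = 3785 remainder 0
3785 ÷ 2 = 1892 remainder 1
1892 ÷ 2 = 946 remainder 0
946 ÷ 2 = 473 remainder 0
473 ÷ 2 = 236 remainder 1
236 ÷ 2 = 118 remainder 0
118 ÷ 2 = 59 remainder 0
59 ÷ 2 = 29 remainder 1
29 ÷ 2 = 14 remainder 1
14 ÷ 2 = 7 remainder 0
7 ÷ 2 = 3 remainder 1
3 ÷ 2 = 1 remainder 1
1 ÷ 2 = 0 remainder 1
Reading remainders bottom-up:
= 1110110010010000


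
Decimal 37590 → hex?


Divide by 16 repeatedly:
37590 ÷ 16 = 2349 remainder 6 (6)
2349 ÷ 16 = 146 remainder 13 (D)
146 ÷ 16 = 9 remainder 2 (2)
9 ÷ 16 = 0 remainder 9 (9)
Reading remainders bottom-up:
= 0x92D6


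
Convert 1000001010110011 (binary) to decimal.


Positional values:
Bit 0: 1 × 2^0 = 1
Bit 1: 1 × 2^1 = 2
Bit 4: 1 × 2^4 = 16
Bit 5: 1 × 2^5 = 32
Bit 7: 1 × 2^7 = 128
Bit 9: 1 × 2^9 = 512
Bit 15: 1 × 2^15 = 32768
Sum = 1 + 2 + 16 + 32 + 128 + 512 + 32768
= 33459


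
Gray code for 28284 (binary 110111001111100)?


Binary: 110111001111100
Gray code: G = B XOR (B >> 1)
B >> 1 = 011011100111110
110111001111100 XOR 011011100111110:
  1 XOR 0 = 1
  1 XOR 1 = 0
  0 XOR 1 = 1
  1 XOR 0 = 1
  1 XOR 1 = 0
  1 XOR 1 = 0
  0 XOR 1 = 1
  0 XOR 0 = 0
  1 XOR 0 = 1
  1 XOR 1 = 0
  1 XOR 1 = 0
  1 XOR 1 = 0
  1 XOR 1 = 0
  0 XOR 1 = 1
  0 XOR 0 = 0
= 101100101000010


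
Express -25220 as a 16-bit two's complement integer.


Original: 0110001010000100
Step 1 - Invert all bits: 1001110101111011
Step 2 - Add 1: 1001110101111011 + 1
= 1001110101111100 (represents -25220)


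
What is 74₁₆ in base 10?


Positional values:
Position 0: 4 × 16^0 = 4 × 1 = 4
Position 1: 7 × 16^1 = 7 × 16 = 112
Sum = 4 + 112
= 116


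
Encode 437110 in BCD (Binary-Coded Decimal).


Each digit → 4-bit binary:
  4 → 0100
  3 → 0011
  7 → 0111
  1 → 0001
  1 → 0001
  0 → 0000
= 0100 0011 0111 0001 0001 0000


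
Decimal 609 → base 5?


Divide by 5 repeatedly:
609 ÷ 5 = 121 remainder 4
121 ÷ 5 = 24 remainder 1
24 ÷ 5 = 4 remainder 4
4 ÷ 5 = 0 remainder 4
Reading remainders bottom-up:
= 4414


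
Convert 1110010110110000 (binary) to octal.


Group into 3-bit groups: 001110010110110000
  001 = 1
  110 = 6
  010 = 2
  110 = 6
  110 = 6
  000 = 0
= 0o162660


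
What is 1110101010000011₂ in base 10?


Positional values:
Bit 0: 1 × 2^0 = 1
Bit 1: 1 × 2^1 = 2
Bit 7: 1 × 2^7 = 128
Bit 9: 1 × 2^9 = 512
Bit 11: 1 × 2^11 = 2048
Bit 13: 1 × 2^13 = 8192
Bit 14: 1 × 2^14 = 16384
Bit 15: 1 × 2^15 = 32768
Sum = 1 + 2 + 128 + 512 + 2048 + 8192 + 16384 + 32768
= 60035


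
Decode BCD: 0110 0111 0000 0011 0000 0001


Each 4-bit group → digit:
  0110 → 6
  0111 → 7
  0000 → 0
  0011 → 3
  0000 → 0
  0001 → 1
= 670301


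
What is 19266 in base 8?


Divide by 8 repeatedly:
19266 ÷ 8 = 2408 remainder 2
2408 ÷ 8 = 301 remainder 0
301 ÷ 8 = 37 remainder 5
37 ÷ 8 = 4 remainder 5
4 ÷ 8 = 0 remainder 4
Reading remainders bottom-up:
= 0o45502


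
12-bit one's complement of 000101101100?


Original: 000101101100
Invert all bits:
  bit 0: 0 → 1
  bit 1: 0 → 1
  bit 2: 0 → 1
  bit 3: 1 → 0
  bit 4: 0 → 1
  bit 5: 1 → 0
  bit 6: 1 → 0
  bit 7: 0 → 1
  bit 8: 1 → 0
  bit 9: 1 → 0
  bit 10: 0 → 1
  bit 11: 0 → 1
= 111010010011


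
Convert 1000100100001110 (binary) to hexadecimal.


Group into 4-bit nibbles: 1000100100001110
  1000 = 8
  1001 = 9
  0000 = 0
  1110 = E
= 0x890E


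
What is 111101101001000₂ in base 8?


Group into 3-bit groups: 111101101001000
  111 = 7
  101 = 5
  101 = 5
  001 = 1
  000 = 0
= 0o75510


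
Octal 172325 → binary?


Each octal digit → 3 binary bits:
  1 = 001
  7 = 111
  2 = 010
  3 = 011
  2 = 010
  5 = 101
Concatenate: 001 111 010 011 010 101
= 001111010011010101


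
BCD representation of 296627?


Each digit → 4-bit binary:
  2 → 0010
  9 → 1001
  6 → 0110
  6 → 0110
  2 → 0010
  7 → 0111
= 0010 1001 0110 0110 0010 0111


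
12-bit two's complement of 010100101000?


Original: 010100101000
Step 1 - Invert all bits: 101011010111
Step 2 - Add 1: 101011010111 + 1
= 101011011000 (represents -1320)


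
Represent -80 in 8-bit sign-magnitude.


Sign bit: 1 (negative)
Magnitude: 80 = 1010000
= 11010000


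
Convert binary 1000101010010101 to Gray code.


Binary: 1000101010010101
Gray code: G = B XOR (B >> 1)
B >> 1 = 0100010101001010
1000101010010101 XOR 0100010101001010:
  1 XOR 0 = 1
  0 XOR 1 = 1
  0 XOR 0 = 0
  0 XOR 0 = 0
  1 XOR 0 = 1
  0 XOR 1 = 1
  1 XOR 0 = 1
  0 XOR 1 = 1
  1 XOR 0 = 1
  0 XOR 1 = 1
  0 XOR 0 = 0
  1 XOR 0 = 1
  0 XOR 1 = 1
  1 XOR 0 = 1
  0 XOR 1 = 1
  1 XOR 0 = 1
= 1100111111011111


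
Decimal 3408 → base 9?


Divide by 9 repeatedly:
3408 ÷ 9 = 378 remainder 6
378 ÷ 9 = 42 remainder 0
42 ÷ 9 = 4 remainder 6
4 ÷ 9 = 0 remainder 4
Reading remainders bottom-up:
= 4606


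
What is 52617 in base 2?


Divide by 2 repeatedly:
52617 ÷ 2 = 26308 remainder 1
26308 ÷ 2 = 13154 remainder 0
13154 ÷ 2 = 6577 remainder 0
6577 ÷ 2 = 3288 remainder 1
3288 ÷ 2 = 1644 remainder 0
1644 ÷ 2 = 822 remainder 0
822 ÷ 2 = 411 remainder 0
411 ÷ 2 = 205 remainder 1
205 ÷ 2 = 102 remainder 1
102 ÷ 2 = 51 remainder 0
51 ÷ 2 = 25 remainder 1
25 ÷ 2 = 12 remainder 1
12 ÷ 2 = 6 remainder 0
6 ÷ 2 = 3 remainder 0
3 ÷ 2 = 1 remainder 1
1 ÷ 2 = 0 remainder 1
Reading remainders bottom-up:
= 1100110110001001


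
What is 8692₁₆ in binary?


Each hex digit → 4 binary bits:
  8 = 1000
  6 = 0110
  9 = 1001
  2 = 0010
Concatenate: 1000 0110 1001 0010
= 1000011010010010


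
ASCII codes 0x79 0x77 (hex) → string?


Codes (hex): 0x79 0x77
Per-code ASCII lookup:
  0x79 = 121  (range 97-122: lowercase, 121 - 97 = 24) → 'y'
  0x77 = 119  (range 97-122: lowercase, 119 - 97 = 22) → 'w'
= 'yw'


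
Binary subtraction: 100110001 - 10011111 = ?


Align and subtract column by column (LSB to MSB, borrowing when needed):
  100110001
- 010011111
  ---------
  col 0: (1 - 0 borrow-in) - 1 → 1 - 1 = 0, borrow out 0
  col 1: (0 - 0 borrow-in) - 1 → borrow from next column: (0+2) - 1 = 1, borrow out 1
  col 2: (0 - 1 borrow-in) - 1 → borrow from next column: (-1+2) - 1 = 0, borrow out 1
  col 3: (0 - 1 borrow-in) - 1 → borrow from next column: (-1+2) - 1 = 0, borrow out 1
  col 4: (1 - 1 borrow-in) - 1 → borrow from next column: (0+2) - 1 = 1, borrow out 1
  col 5: (1 - 1 borrow-in) - 0 → 0 - 0 = 0, borrow out 0
  col 6: (0 - 0 borrow-in) - 0 → 0 - 0 = 0, borrow out 0
  col 7: (0 - 0 borrow-in) - 1 → borrow from next column: (0+2) - 1 = 1, borrow out 1
  col 8: (1 - 1 borrow-in) - 0 → 0 - 0 = 0, borrow out 0
Reading bits MSB→LSB: 010010010
Strip leading zeros: 10010010
= 10010010


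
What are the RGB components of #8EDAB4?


Hex: #8EDAB4
R = 8E₁₆ = 142
G = DA₁₆ = 218
B = B4₁₆ = 180
= RGB(142, 218, 180)


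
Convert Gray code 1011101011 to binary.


Gray code: 1011101011
MSB stays the same: 1
Each subsequent bit = prev_binary XOR current_gray:
  B[1] = 1 XOR 0 = 1
  B[2] = 1 XOR 1 = 0
  B[3] = 0 XOR 1 = 1
  B[4] = 1 XOR 1 = 0
  B[5] = 0 XOR 0 = 0
  B[6] = 0 XOR 1 = 1
  B[7] = 1 XOR 0 = 1
  B[8] = 1 XOR 1 = 0
  B[9] = 0 XOR 1 = 1
= 1101001101 (845 decimal)


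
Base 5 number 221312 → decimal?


Positional values (base 5):
  2 × 5^0 = 2 × 1 = 2
  1 × 5^1 = 1 × 5 = 5
  3 × 5^2 = 3 × 25 = 75
  1 × 5^3 = 1 × 125 = 125
  2 × 5^4 = 2 × 625 = 1250
  2 × 5^5 = 2 × 3125 = 6250
Sum = 2 + 5 + 75 + 125 + 1250 + 6250
= 7707


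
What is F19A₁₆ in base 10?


Positional values:
Position 0: A × 16^0 = 10 × 1 = 10
Position 1: 9 × 16^1 = 9 × 16 = 144
Position 2: 1 × 16^2 = 1 × 256 = 256
Position 3: F × 16^3 = 15 × 4096 = 61440
Sum = 10 + 144 + 256 + 61440
= 61850


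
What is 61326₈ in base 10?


Positional values:
Position 0: 6 × 8^0 = 6
Position 1: 2 × 8^1 = 16
Position 2: 3 × 8^2 = 192
Position 3: 1 × 8^3 = 512
Position 4: 6 × 8^4 = 24576
Sum = 6 + 16 + 192 + 512 + 24576
= 25302


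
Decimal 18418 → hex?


Divide by 16 repeatedly:
18418 ÷ 16 = 1151 remainder 2 (2)
1151 ÷ 16 = 71 remainder 15 (F)
71 ÷ 16 = 4 remainder 7 (7)
4 ÷ 16 = 0 remainder 4 (4)
Reading remainders bottom-up:
= 0x47F2


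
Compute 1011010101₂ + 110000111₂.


Align and add column by column (LSB to MSB, carry propagating):
  01011010101
+ 00110000111
  -----------
  col 0: 1 + 1 + 0 (carry in) = 2 → bit 0, carry out 1
  col 1: 0 + 1 + 1 (carry in) = 2 → bit 0, carry out 1
  col 2: 1 + 1 + 1 (carry in) = 3 → bit 1, carry out 1
  col 3: 0 + 0 + 1 (carry in) = 1 → bit 1, carry out 0
  col 4: 1 + 0 + 0 (carry in) = 1 → bit 1, carry out 0
  col 5: 0 + 0 + 0 (carry in) = 0 → bit 0, carry out 0
  col 6: 1 + 0 + 0 (carry in) = 1 → bit 1, carry out 0
  col 7: 1 + 1 + 0 (carry in) = 2 → bit 0, carry out 1
  col 8: 0 + 1 + 1 (carry in) = 2 → bit 0, carry out 1
  col 9: 1 + 0 + 1 (carry in) = 2 → bit 0, carry out 1
  col 10: 0 + 0 + 1 (carry in) = 1 → bit 1, carry out 0
Reading bits MSB→LSB: 10001011100
Strip leading zeros: 10001011100
= 10001011100
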